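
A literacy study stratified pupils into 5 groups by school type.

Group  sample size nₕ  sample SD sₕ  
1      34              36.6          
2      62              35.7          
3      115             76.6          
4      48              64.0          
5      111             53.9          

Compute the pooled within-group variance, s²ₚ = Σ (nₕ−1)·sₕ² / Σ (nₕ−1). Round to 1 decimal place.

Degrees of freedom: 33 + 61 + 114 + 47 + 110 = 365.
Σ(nₕ−1)sₕ² = 33·1339.56 + 61·1274.49 + 114·5867.56 + 47·4096 + 110·2905.21 = 1302936.31.
s²ₚ = 1302936.31 / 365 = 3569.689... → 3569.7.

3569.7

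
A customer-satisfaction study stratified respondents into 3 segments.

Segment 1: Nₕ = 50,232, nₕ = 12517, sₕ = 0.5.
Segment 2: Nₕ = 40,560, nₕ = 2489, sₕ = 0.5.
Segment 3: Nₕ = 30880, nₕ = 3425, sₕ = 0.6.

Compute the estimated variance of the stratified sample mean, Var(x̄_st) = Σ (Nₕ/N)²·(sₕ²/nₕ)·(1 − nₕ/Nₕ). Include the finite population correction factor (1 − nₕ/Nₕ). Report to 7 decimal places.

N = 121672; Wₕ = Nₕ/N.
segment 1: (50232/121672)²·0.5²/12517·(1 − 12517/50232) = 0.0000025560
segment 2: (40560/121672)²·0.5²/2489·(1 − 2489/40560) = 0.0000104767
segment 3: (30880/121672)²·0.6²/3425·(1 − 3425/30880) = 0.0000060195
Sum = 0.0000190522 → 0.0000191.

0.0000191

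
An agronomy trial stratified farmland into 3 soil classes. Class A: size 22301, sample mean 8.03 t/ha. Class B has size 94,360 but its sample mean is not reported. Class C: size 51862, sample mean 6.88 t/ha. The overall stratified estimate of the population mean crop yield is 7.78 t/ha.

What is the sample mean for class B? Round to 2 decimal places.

8.22

Σ Nₕx̄ₕ = N·μ, so 94360·x̄_B = 168523·7.78 − (22301·8.03 + 51862·6.88).
= 1311108.94 − 535887.59 = 775221.35.
x̄_B = 775221.35 / 94360 = 8.2156... → 8.22.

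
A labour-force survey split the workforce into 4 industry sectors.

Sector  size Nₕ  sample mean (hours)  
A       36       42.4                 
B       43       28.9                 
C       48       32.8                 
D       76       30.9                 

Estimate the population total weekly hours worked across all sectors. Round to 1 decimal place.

Estimate total by summing Nₕ·x̄ₕ over strata.
36·42.4 + 43·28.9 + 48·32.8 + 76·30.9 = 1526.4 + 1242.7 + 1574.4 + 2348.4 = 6691.9.

6691.9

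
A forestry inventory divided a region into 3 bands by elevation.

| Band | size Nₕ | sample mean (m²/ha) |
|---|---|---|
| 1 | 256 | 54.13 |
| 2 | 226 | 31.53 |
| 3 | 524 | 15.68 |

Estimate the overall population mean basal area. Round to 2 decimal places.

N = 1006; weights Wₕ = Nₕ/N = (0.2545, 0.2247, 0.5209).
x̄_st = Σ Wₕ·x̄ₕ = 0.2545·54.13 + 0.2247·31.53 + 0.5209·15.68 ≈ 29.0252...
→ 29.03.

29.03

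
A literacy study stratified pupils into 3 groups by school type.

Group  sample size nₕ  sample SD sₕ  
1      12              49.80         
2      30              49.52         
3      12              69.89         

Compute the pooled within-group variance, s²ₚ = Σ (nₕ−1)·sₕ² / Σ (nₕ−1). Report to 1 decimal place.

Degrees of freedom: 11 + 29 + 11 = 51.
Σ(nₕ−1)sₕ² = 11·2480.04 + 29·2452.2304 + 11·4884.6121 = 152125.8547.
s²ₚ = 152125.8547 / 51 = 2982.860... → 2982.9.

2982.9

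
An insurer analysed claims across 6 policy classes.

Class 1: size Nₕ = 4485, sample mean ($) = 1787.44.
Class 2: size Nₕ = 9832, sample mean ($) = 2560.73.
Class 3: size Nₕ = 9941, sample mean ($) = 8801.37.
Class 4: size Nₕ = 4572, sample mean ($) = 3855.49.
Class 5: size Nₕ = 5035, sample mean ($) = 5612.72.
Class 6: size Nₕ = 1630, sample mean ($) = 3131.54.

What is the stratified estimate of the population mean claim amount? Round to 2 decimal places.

N = 35495; weights Wₕ = Nₕ/N = (0.1264, 0.2770, 0.2801, 0.1288, 0.1419, 0.0459).
x̄_st = Σ Wₕ·x̄ₕ = 0.1264·1787.44 + 0.2770·2560.73 + 0.2801·8801.37 + 0.1288·3855.49 + 0.1419·5612.72 + 0.0459·3131.54 ≈ 4836.7359...
→ 4836.74.

4836.74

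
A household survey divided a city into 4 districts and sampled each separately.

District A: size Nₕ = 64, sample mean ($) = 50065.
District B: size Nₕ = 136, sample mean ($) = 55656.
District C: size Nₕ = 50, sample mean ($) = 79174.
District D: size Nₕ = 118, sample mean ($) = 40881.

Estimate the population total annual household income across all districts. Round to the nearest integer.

Estimate total by summing Nₕ·x̄ₕ over strata.
64·50065 + 136·55656 + 50·79174 + 118·40881 = 3204160 + 7569216 + 3958700 + 4823958 = 19556034.

19556034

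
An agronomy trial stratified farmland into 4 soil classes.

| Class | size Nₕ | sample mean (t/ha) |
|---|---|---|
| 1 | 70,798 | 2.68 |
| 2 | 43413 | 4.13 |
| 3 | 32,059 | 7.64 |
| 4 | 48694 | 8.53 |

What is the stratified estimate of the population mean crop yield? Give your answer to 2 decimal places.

5.28

N = 194964; weights Wₕ = Nₕ/N = (0.3631, 0.2227, 0.1644, 0.2498).
x̄_st = Σ Wₕ·x̄ₕ = 0.3631·2.68 + 0.2227·4.13 + 0.1644·7.64 + 0.2498·8.53 ≈ 5.2796...
→ 5.28.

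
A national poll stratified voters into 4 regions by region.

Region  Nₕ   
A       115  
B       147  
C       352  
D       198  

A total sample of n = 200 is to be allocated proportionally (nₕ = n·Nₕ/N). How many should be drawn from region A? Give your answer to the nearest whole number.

28

Share of region A = 115/812 = 0.14163.
Allocate 200 × 0.14163 = 28.325... → 28.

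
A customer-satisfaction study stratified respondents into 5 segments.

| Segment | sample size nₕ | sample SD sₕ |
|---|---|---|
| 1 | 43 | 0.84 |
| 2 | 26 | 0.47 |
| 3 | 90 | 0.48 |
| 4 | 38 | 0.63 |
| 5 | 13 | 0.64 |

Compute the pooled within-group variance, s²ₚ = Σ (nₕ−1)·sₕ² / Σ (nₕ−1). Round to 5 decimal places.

0.36714

1: (43−1)·0.84² = 42·0.7056 = 29.6352
2: (26−1)·0.47² = 25·0.2209 = 5.5225
3: (90−1)·0.48² = 89·0.2304 = 20.5056
4: (38−1)·0.63² = 37·0.3969 = 14.6853
5: (13−1)·0.64² = 12·0.4096 = 4.9152
Numerator = 75.2638; denominator = Σ(nₕ−1) = 205.
s²ₚ = 75.2638/205 = 0.3671405... → 0.36714.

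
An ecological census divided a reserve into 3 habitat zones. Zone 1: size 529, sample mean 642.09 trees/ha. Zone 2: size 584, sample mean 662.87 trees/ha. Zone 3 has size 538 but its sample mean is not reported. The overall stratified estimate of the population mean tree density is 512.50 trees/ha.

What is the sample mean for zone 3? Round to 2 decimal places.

221.85

Σ Nₕx̄ₕ = N·μ, so 538·x̄_3 = 1651·512.50 − (529·642.09 + 584·662.87).
= 846137.5 − 726781.69 = 119355.81.
x̄_3 = 119355.81 / 538 = 221.8509... → 221.85.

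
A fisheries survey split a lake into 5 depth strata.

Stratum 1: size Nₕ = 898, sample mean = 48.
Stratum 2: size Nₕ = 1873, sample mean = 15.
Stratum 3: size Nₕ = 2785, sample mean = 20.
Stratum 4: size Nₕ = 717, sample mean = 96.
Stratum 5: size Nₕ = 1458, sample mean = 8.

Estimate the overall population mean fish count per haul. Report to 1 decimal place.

26.8

x̄_st = (Σ Nₕx̄ₕ) / (Σ Nₕ) = (898·48 + 1873·15 + 2785·20 + 717·96 + 1458·8) / 7731
= 207395 / 7731 = 26.826... → 26.8.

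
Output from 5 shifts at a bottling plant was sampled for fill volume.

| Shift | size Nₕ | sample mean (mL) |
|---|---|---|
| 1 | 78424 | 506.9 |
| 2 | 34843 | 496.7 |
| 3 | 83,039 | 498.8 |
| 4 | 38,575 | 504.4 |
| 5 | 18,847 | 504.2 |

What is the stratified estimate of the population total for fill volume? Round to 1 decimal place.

1: 78424·506.9 = 39753125.6
2: 34843·496.7 = 17306518.1
3: 83039·498.8 = 41419853.2
4: 38575·504.4 = 19457230
5: 18847·504.2 = 9502657.4
τ̂ = Σ Nₕx̄ₕ = 127439384.3.

127439384.3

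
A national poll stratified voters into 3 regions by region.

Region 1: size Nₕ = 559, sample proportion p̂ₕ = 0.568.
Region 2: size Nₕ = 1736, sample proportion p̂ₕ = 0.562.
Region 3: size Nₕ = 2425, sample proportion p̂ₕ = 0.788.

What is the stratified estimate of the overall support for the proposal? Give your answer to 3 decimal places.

N = 559 + 1736 + 2425 = 4720.
Overall proportion = Σ (Nₕ/N)·p̂ₕ.
Σ Nₕp̂ₕ = 317.512 + 975.632 + 1910.9 = 3204.044.
3204.044 / 4720 = 0.67882... → 0.679.

0.679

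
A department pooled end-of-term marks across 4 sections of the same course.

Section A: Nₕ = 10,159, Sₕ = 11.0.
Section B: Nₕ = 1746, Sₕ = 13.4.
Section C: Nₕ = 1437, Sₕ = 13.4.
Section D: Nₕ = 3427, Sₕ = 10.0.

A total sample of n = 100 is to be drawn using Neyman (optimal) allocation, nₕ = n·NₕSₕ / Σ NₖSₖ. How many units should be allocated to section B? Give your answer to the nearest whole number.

12

Σ NₕSₕ = 10159·11.0 + 1746·13.4 + 1437·13.4 + 3427·10.0 = 188671.2.
Share for B: 23396.4/188671.2 = 0.12401.
n_B = 100 × 0.12401 = 12.401... → 12.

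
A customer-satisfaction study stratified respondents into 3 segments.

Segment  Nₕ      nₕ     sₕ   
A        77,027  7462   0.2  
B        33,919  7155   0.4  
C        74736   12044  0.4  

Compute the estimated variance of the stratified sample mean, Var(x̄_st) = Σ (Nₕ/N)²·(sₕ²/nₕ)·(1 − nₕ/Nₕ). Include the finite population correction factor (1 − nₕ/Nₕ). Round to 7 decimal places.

N = 185682; Wₕ = Nₕ/N.
segment A: (77027/185682)²·0.2²/7462·(1 − 7462/77027) = 0.0000008331
segment B: (33919/185682)²·0.4²/7155·(1 − 7155/33919) = 0.0000005888
segment C: (74736/185682)²·0.4²/12044·(1 − 12044/74736) = 0.0000018053
Sum = 0.0000032272 → 0.0000032.

0.0000032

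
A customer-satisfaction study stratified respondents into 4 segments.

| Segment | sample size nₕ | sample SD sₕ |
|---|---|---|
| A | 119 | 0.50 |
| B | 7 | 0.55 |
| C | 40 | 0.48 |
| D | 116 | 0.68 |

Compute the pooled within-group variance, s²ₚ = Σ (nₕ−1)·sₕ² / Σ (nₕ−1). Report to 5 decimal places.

0.33625

A: (119−1)·0.50² = 118·0.25 = 29.5
B: (7−1)·0.55² = 6·0.3025 = 1.815
C: (40−1)·0.48² = 39·0.2304 = 8.9856
D: (116−1)·0.68² = 115·0.4624 = 53.176
Numerator = 93.4766; denominator = Σ(nₕ−1) = 278.
s²ₚ = 93.4766/278 = 0.3362468... → 0.33625.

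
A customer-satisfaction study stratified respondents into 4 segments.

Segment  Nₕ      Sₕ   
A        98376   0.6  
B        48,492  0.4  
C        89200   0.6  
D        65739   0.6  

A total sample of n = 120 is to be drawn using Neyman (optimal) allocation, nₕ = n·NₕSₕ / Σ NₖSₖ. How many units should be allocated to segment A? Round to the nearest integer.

Σ NₕSₕ = 98376·0.6 + 48492·0.4 + 89200·0.6 + 65739·0.6 = 171385.8.
Share for A: 59025.6/171385.8 = 0.34440.
n_A = 120 × 0.34440 = 41.328... → 41.

41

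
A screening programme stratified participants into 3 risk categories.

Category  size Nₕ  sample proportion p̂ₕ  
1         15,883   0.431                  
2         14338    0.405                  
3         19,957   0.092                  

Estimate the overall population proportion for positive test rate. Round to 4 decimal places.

N = 15883 + 14338 + 19957 = 50178.
Overall proportion = Σ (Nₕ/N)·p̂ₕ.
Σ Nₕp̂ₕ = 6845.573 + 5806.89 + 1836.044 = 14488.507.
14488.507 / 50178 = 0.288742... → 0.2887.

0.2887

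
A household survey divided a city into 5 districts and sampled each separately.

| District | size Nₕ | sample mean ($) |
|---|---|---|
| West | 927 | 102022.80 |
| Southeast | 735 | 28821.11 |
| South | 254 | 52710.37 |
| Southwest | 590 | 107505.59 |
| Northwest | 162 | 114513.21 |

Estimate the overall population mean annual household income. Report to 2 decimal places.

N = 2668; weights Wₕ = Nₕ/N = (0.3475, 0.2755, 0.0952, 0.2211, 0.0607).
x̄_st = Σ Wₕ·x̄ₕ = 0.3475·102022.80 + 0.2755·28821.11 + 0.0952·52710.37 + 0.2211·107505.59 + 0.0607·114513.21 ≈ 79132.8799...
→ 79132.88.

79132.88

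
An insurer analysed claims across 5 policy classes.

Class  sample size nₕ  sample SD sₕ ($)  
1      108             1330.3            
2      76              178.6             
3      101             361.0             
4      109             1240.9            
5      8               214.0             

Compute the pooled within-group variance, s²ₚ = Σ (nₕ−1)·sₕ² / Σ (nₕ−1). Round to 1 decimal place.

Degrees of freedom: 107 + 75 + 100 + 108 + 7 = 397.
Σ(nₕ−1)sₕ² = 107·1769698.09 + 75·31897.96 + 100·130321 + 108·1539832.81 + 7·45796 = 371404658.11.
s²ₚ = 371404658.11 / 397 = 935528.106... → 935528.1.

935528.1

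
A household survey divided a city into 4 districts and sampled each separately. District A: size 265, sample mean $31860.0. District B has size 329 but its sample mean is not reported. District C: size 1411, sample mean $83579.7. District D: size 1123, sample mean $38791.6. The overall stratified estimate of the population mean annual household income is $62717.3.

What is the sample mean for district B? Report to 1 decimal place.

79765.6

Σ Nₕx̄ₕ = N·μ, so 329·x̄_B = 3128·62717.3 − (265·31860.0 + 1411·83579.7 + 1123·38791.6).
= 196179714.4 − 169936823.5 = 26242890.9.
x̄_B = 26242890.9 / 329 = 79765.626... → 79765.6.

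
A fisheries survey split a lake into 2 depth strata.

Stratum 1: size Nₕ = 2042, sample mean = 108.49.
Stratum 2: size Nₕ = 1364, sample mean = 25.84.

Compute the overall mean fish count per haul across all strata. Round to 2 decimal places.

N = 3406; weights Wₕ = Nₕ/N = (0.5995, 0.4005).
x̄_st = Σ Wₕ·x̄ₕ = 0.5995·108.49 + 0.4005·25.84 ≈ 75.3912...
→ 75.39.

75.39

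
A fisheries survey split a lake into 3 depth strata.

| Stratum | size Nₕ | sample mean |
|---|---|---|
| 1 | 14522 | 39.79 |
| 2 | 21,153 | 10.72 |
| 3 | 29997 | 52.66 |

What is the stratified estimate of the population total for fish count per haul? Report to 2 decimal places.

2384232.56

1: 14522·39.79 = 577830.38
2: 21153·10.72 = 226760.16
3: 29997·52.66 = 1579642.02
τ̂ = Σ Nₕx̄ₕ = 2384232.56.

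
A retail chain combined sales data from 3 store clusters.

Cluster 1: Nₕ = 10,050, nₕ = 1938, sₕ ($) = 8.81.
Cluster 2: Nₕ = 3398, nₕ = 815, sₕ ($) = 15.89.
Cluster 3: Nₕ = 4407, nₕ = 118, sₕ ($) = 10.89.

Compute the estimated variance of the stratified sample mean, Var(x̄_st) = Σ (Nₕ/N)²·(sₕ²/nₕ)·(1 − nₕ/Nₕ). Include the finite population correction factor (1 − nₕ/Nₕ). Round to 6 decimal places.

N = 17855. Term for each stratum: Wₕ²sₕ²/nₕ·(1−nₕ/Nₕ).
Var(x̄_st) = 0.010241707 + 0.008529396 + 0.059587222 = 0.078358325 → 0.078358.

0.078358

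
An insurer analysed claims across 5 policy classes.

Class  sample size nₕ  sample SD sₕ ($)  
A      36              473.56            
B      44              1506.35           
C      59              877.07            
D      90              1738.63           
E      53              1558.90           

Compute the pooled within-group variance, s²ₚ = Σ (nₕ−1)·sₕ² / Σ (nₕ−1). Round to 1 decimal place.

1969088.8

Degrees of freedom: 35 + 43 + 58 + 89 + 52 = 277.
Σ(nₕ−1)sₕ² = 35·224259.0736 + 43·2269090.3225 + 58·769251.7849 + 89·3022834.2769 + 52·2430169.21 = 545437604.5318.
s²ₚ = 545437604.5318 / 277 = 1969088.825... → 1969088.8.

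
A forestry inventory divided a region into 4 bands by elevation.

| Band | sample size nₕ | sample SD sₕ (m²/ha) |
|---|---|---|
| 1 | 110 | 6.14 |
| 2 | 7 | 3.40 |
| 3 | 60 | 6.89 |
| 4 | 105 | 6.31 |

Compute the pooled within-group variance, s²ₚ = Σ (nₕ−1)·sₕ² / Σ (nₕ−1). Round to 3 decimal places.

Degrees of freedom: 109 + 6 + 59 + 104 = 278.
Σ(nₕ−1)sₕ² = 109·37.6996 + 6·11.56 + 59·47.4721 + 104·39.8161 = 11120.3447.
s²ₚ = 11120.3447 / 278 = 40.00124... → 40.001.

40.001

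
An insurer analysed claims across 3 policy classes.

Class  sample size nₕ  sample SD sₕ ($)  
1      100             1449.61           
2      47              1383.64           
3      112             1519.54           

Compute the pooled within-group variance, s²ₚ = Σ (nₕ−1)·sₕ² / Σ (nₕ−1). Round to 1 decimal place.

2157812.1

Degrees of freedom: 99 + 46 + 111 = 256.
Σ(nₕ−1)sₕ² = 99·2101369.1521 + 46·1914459.6496 + 111·2309001.8116 = 552399891.0271.
s²ₚ = 552399891.0271 / 256 = 2157812.074... → 2157812.1.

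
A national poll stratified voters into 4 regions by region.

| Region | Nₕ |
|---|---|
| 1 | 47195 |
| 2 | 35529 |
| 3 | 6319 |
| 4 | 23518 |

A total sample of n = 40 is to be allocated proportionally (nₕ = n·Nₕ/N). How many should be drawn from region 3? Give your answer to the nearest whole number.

Share of region 3 = 6319/112561 = 0.05614.
Allocate 40 × 0.05614 = 2.246... → 2.

2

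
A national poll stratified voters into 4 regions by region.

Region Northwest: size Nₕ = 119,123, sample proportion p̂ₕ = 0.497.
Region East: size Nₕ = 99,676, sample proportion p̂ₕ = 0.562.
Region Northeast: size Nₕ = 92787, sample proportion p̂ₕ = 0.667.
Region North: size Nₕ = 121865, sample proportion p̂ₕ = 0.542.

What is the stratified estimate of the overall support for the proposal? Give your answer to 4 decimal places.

0.5610

Wₕ = Nₕ/N with N = 433451: 0.2748, 0.2300, 0.2141, 0.2812.
p̂_st = 0.2748·0.497 + 0.2300·0.562 + 0.2141·0.667 + 0.2812·0.542 ≈ 0.560990... → 0.5610.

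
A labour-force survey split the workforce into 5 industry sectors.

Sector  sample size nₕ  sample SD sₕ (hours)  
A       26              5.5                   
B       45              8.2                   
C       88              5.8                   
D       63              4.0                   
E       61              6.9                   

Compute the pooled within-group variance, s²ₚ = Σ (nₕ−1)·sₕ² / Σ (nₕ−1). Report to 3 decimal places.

Degrees of freedom: 25 + 44 + 87 + 62 + 60 = 278.
Σ(nₕ−1)sₕ² = 25·30.25 + 44·67.24 + 87·33.64 + 62·16 + 60·47.61 = 10490.09.
s²ₚ = 10490.09 / 278 = 37.73414... → 37.734.

37.734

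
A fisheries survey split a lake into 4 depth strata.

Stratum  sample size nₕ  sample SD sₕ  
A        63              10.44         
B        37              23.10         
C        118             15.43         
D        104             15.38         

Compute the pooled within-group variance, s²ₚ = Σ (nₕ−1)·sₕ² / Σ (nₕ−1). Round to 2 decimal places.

245.87

A: (63−1)·10.44² = 62·108.9936 = 6757.6032
B: (37−1)·23.10² = 36·533.61 = 19209.96
C: (118−1)·15.43² = 117·238.0849 = 27855.9333
D: (104−1)·15.38² = 103·236.5444 = 24364.0732
Numerator = 78187.5697; denominator = Σ(nₕ−1) = 318.
s²ₚ = 78187.5697/318 = 245.8729... → 245.87.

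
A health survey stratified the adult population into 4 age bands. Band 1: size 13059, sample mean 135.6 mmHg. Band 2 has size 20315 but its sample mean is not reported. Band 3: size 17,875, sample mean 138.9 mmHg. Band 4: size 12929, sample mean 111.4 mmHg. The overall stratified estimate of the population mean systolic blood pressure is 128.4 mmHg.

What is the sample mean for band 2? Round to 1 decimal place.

125.4

N = 13059 + 20315 + 17875 + 12929 = 64178.
Overall total = μ·N = 128.4·64178 = 8240455.2.
Subtract the known strata: 13059·135.6 + 17875·138.9 + 12929·111.4 = 5693928.5.
Remaining total for band 2: 8240455.2 − 5693928.5 = 2546526.7.
Divide by its size: 2546526.7 / 20315 = 125.352... → 125.4.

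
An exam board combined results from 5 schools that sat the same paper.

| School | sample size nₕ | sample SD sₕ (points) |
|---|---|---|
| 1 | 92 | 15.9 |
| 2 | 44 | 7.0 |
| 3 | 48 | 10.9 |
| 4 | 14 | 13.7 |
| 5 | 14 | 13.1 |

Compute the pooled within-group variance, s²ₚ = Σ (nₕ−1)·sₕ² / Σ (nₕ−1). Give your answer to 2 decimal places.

170.86

1: (92−1)·15.9² = 91·252.81 = 23005.71
2: (44−1)·7.0² = 43·49 = 2107
3: (48−1)·10.9² = 47·118.81 = 5584.07
4: (14−1)·13.7² = 13·187.69 = 2439.97
5: (14−1)·13.1² = 13·171.61 = 2230.93
Numerator = 35367.68; denominator = Σ(nₕ−1) = 207.
s²ₚ = 35367.68/207 = 170.8584... → 170.86.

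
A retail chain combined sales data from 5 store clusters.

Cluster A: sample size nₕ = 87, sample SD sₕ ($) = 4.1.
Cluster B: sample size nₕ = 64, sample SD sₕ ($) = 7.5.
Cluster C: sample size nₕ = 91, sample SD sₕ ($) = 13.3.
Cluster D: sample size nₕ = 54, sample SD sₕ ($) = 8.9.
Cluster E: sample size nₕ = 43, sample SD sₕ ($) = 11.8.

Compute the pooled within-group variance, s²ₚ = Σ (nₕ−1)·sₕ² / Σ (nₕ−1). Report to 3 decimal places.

A: (87−1)·4.1² = 86·16.81 = 1445.66
B: (64−1)·7.5² = 63·56.25 = 3543.75
C: (91−1)·13.3² = 90·176.89 = 15920.1
D: (54−1)·8.9² = 53·79.21 = 4198.13
E: (43−1)·11.8² = 42·139.24 = 5848.08
Numerator = 30955.72; denominator = Σ(nₕ−1) = 334.
s²ₚ = 30955.72/334 = 92.68180... → 92.682.

92.682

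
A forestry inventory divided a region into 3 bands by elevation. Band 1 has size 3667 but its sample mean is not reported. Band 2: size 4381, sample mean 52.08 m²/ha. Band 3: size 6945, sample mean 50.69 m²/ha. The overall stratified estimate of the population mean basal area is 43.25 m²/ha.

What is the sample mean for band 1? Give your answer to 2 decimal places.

N = 3667 + 4381 + 6945 = 14993.
Overall total = μ·N = 43.25·14993 = 648447.25.
Subtract the known strata: 4381·52.08 + 6945·50.69 = 580204.53.
Remaining total for band 1: 648447.25 − 580204.53 = 68242.72.
Divide by its size: 68242.72 / 3667 = 18.6100... → 18.61.

18.61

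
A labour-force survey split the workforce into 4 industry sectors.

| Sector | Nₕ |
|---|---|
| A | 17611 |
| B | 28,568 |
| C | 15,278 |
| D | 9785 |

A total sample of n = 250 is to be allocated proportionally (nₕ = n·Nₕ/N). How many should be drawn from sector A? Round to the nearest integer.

N = 17611 + 28568 + 15278 + 9785 = 71242.
n_A = 250·17611/71242 = 61.800... → 62.

62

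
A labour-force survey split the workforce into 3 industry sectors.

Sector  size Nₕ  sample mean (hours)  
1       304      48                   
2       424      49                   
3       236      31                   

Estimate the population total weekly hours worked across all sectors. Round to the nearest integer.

42684

Population total = Σ Nₕ·x̄ₕ (each stratum's size times its mean).
304·48 + 424·49 + 236·31 = 14592 + 20776 + 7316 = 42684.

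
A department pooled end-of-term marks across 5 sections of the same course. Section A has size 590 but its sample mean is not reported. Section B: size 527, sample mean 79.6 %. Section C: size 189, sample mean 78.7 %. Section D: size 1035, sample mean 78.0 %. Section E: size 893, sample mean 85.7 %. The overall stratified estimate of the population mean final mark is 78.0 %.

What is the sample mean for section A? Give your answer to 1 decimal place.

N = 590 + 527 + 189 + 1035 + 893 = 3234.
Overall total = μ·N = 78.0·3234 = 252252.
Subtract the known strata: 527·79.6 + 189·78.7 + 1035·78.0 + 893·85.7 = 214083.6.
Remaining total for section A: 252252 − 214083.6 = 38168.4.
Divide by its size: 38168.4 / 590 = 64.692... → 64.7.

64.7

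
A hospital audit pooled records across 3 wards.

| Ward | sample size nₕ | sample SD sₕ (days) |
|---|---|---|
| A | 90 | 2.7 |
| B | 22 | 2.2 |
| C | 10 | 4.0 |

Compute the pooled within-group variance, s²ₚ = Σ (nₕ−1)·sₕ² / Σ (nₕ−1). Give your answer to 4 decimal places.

A: (90−1)·2.7² = 89·7.29 = 648.81
B: (22−1)·2.2² = 21·4.84 = 101.64
C: (10−1)·4.0² = 9·16 = 144
Numerator = 894.45; denominator = Σ(nₕ−1) = 119.
s²ₚ = 894.45/119 = 7.516387... → 7.5164.

7.5164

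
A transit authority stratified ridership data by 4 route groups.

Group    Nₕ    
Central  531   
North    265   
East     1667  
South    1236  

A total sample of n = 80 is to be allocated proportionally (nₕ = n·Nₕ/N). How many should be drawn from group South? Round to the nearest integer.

27

N = 531 + 265 + 1667 + 1236 = 3699.
n_South = 80·1236/3699 = 26.732... → 27.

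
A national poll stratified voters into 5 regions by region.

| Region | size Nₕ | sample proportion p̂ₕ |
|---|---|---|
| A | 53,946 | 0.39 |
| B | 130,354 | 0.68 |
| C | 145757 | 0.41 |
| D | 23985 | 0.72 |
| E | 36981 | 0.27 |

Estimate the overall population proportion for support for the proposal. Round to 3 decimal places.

0.503

N = 53946 + 130354 + 145757 + 23985 + 36981 = 391023.
Overall proportion = Σ (Nₕ/N)·p̂ₕ.
Σ Nₕp̂ₕ = 21038.94 + 88640.72 + 59760.37 + 17269.2 + 9984.87 = 196694.1.
196694.1 / 391023 = 0.50302... → 0.503.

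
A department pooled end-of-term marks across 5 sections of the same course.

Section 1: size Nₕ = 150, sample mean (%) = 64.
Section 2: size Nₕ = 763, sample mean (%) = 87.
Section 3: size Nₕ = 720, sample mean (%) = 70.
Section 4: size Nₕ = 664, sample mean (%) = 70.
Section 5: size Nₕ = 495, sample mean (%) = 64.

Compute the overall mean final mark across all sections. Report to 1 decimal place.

N = 2792; weights Wₕ = Nₕ/N = (0.0537, 0.2733, 0.2579, 0.2378, 0.1773).
x̄_st = Σ Wₕ·x̄ₕ = 0.0537·64 + 0.2733·87 + 0.2579·70 + 0.2378·70 + 0.1773·64 ≈ 73.260...
→ 73.3.

73.3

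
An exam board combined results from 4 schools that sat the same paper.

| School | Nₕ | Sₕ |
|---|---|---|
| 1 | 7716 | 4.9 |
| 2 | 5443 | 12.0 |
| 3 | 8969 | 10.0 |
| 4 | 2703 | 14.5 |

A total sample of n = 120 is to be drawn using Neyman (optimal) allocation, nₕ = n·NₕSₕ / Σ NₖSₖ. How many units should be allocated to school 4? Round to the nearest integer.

20

Σ NₕSₕ = 7716·4.9 + 5443·12.0 + 8969·10.0 + 2703·14.5 = 232007.9.
Share for 4: 39193.5/232007.9 = 0.16893.
n_4 = 120 × 0.16893 = 20.272... → 20.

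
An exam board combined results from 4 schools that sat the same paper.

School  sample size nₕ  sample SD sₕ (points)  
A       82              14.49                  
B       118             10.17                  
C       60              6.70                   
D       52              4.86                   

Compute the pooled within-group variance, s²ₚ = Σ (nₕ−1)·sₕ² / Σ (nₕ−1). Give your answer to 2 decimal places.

107.02

Degrees of freedom: 81 + 117 + 59 + 51 = 308.
Σ(nₕ−1)sₕ² = 81·209.9601 + 117·103.4289 + 59·44.89 + 51·23.6196 = 32961.059.
s²ₚ = 32961.059 / 308 = 107.0164... → 107.02.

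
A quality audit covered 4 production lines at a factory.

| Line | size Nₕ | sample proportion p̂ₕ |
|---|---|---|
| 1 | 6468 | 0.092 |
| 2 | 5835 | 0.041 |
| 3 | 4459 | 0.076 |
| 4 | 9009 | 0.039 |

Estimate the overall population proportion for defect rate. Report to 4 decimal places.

Wₕ = Nₕ/N with N = 25771: 0.2510, 0.2264, 0.1730, 0.3496.
p̂_st = 0.2510·0.092 + 0.2264·0.041 + 0.1730·0.076 + 0.3496·0.039 ≈ 0.059157... → 0.0592.

0.0592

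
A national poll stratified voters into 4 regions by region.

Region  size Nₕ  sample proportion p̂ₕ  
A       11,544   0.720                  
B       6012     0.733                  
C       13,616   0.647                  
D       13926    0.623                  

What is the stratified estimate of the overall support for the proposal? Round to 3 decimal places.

0.670

Wₕ = Nₕ/N with N = 45098: 0.2560, 0.1333, 0.3019, 0.3088.
p̂_st = 0.2560·0.720 + 0.1333·0.733 + 0.3019·0.647 + 0.3088·0.623 ≈ 0.66974... → 0.670.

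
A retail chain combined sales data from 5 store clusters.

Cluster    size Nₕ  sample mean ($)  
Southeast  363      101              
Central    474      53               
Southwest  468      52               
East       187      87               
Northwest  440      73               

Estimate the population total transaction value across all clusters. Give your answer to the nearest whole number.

134510

Population total = Σ Nₕ·x̄ₕ (each stratum's size times its mean).
363·101 + 474·53 + 468·52 + 187·87 + 440·73 = 36663 + 25122 + 24336 + 16269 + 32120 = 134510.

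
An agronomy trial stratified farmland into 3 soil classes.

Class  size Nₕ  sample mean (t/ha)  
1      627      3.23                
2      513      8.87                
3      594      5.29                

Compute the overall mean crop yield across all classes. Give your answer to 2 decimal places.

5.60

N = 1734; weights Wₕ = Nₕ/N = (0.3616, 0.2958, 0.3426).
x̄_st = Σ Wₕ·x̄ₕ = 0.3616·3.23 + 0.2958·8.87 + 0.3426·5.29 ≈ 5.6043...
→ 5.60.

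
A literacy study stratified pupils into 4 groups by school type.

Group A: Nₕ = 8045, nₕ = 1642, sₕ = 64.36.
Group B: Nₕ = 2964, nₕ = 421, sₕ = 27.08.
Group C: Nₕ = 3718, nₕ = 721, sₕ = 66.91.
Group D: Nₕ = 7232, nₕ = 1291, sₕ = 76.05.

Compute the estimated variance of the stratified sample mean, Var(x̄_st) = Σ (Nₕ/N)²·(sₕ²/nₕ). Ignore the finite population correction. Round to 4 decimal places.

N = 21959. Term for each stratum: Wₕ²sₕ²/nₕ.
Var(x̄_st) = 0.3385992 + 0.0317356 + 0.1780084 + 0.4859190 = 1.0342622 → 1.0343.

1.0343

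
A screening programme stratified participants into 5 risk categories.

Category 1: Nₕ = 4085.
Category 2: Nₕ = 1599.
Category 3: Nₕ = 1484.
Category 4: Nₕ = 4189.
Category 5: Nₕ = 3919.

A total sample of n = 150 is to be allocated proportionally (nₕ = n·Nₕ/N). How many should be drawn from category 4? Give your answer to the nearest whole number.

41

Share of category 4 = 4189/15276 = 0.27422.
Allocate 150 × 0.27422 = 41.133... → 41.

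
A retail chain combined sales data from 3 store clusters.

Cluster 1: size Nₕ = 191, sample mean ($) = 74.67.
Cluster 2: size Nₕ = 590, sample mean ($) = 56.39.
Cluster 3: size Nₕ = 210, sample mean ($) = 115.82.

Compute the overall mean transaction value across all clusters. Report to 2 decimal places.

72.51

N = 191 + 590 + 210 = 991.
The stratified mean weights each stratum mean by its population share Nₕ/N.
Σ Nₕx̄ₕ = 191·74.67 + 590·56.39 + 210·115.82 = 14261.97 + 33270.1 + 24322.2 = 71854.27.
Divide by N: 71854.27 / 991 = 72.5068... → 72.51.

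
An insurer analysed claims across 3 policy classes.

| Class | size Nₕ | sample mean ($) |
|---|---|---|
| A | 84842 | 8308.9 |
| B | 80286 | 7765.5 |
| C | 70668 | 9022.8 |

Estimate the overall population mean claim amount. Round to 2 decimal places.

x̄_st = (Σ Nₕx̄ₕ) / (Σ Nₕ) = (84842·8308.9 + 80286·7765.5 + 70668·9022.8) / 235796
= 1966027857.2 / 235796 = 8337.8338... → 8337.83.

8337.83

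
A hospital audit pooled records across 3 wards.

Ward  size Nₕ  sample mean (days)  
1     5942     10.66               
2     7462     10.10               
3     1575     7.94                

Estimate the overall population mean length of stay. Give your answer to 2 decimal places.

10.10

N = 5942 + 7462 + 1575 = 14979.
Overall mean = Σ (Nₕ/N)·x̄ₕ — weight by population share, not a simple average.
Σ Nₕx̄ₕ = 5942·10.66 + 7462·10.10 + 1575·7.94 = 63341.72 + 75366.2 + 12505.5 = 151213.42.
Divide by N: 151213.42 / 14979 = 10.0950... → 10.10.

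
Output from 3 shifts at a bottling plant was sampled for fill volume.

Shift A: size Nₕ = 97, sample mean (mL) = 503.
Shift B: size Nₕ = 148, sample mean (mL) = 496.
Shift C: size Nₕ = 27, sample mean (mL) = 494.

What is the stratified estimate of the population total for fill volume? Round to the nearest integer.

Estimate total by summing Nₕ·x̄ₕ over strata.
97·503 + 148·496 + 27·494 = 48791 + 73408 + 13338 = 135537.

135537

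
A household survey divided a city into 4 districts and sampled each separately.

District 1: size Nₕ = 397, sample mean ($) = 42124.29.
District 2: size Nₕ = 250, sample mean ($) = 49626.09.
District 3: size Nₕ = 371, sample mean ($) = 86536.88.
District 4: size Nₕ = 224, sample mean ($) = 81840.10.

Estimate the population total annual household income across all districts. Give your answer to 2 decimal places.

1: 397·42124.29 = 16723343.13
2: 250·49626.09 = 12406522.5
3: 371·86536.88 = 32105182.48
4: 224·81840.10 = 18332182.4
τ̂ = Σ Nₕx̄ₕ = 79567230.51.

79567230.51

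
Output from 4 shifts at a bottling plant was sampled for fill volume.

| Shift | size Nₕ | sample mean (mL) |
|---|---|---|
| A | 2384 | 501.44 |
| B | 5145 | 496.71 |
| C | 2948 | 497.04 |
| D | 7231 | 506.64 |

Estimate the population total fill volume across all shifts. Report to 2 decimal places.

Population total = Σ Nₕ·x̄ₕ (each stratum's size times its mean).
2384·501.44 + 5145·496.71 + 2948·497.04 + 7231·506.64 = 1195432.96 + 2555572.95 + 1465273.92 + 3663513.84 = 8879793.67.

8879793.67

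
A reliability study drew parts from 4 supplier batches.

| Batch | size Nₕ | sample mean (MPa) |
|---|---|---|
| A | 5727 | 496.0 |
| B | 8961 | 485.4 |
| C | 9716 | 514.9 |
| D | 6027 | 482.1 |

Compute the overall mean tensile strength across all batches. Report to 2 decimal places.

x̄_st = (Σ Nₕx̄ₕ) / (Σ Nₕ) = (5727·496.0 + 8961·485.4 + 9716·514.9 + 6027·482.1) / 30431
= 15098646.5 / 30431 = 496.1601... → 496.16.

496.16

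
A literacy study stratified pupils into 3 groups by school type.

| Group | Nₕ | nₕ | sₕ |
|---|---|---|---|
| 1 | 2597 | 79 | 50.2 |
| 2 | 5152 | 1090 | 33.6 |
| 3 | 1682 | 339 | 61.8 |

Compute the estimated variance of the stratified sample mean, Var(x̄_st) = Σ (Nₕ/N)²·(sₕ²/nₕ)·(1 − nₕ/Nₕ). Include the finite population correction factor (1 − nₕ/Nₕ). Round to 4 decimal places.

N = 9431; Wₕ = Nₕ/N.
group 1: (2597/9431)²·50.2²/79·(1 − 79/2597) = 2.3452683
group 2: (5152/9431)²·33.6²/1090·(1 − 1090/5152) = 0.2436982
group 3: (1682/9431)²·61.8²/339·(1 − 339/1682) = 0.2861302
Sum = 2.8750967 → 2.8751.

2.8751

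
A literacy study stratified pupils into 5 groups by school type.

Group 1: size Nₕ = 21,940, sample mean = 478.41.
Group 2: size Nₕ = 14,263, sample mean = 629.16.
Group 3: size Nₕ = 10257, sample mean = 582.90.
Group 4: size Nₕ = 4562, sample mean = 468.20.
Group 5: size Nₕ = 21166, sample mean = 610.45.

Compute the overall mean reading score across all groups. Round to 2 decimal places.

561.11

N = 21940 + 14263 + 10257 + 4562 + 21166 = 72188.
The stratified mean weights each stratum mean by its population share Nₕ/N.
Σ Nₕx̄ₕ = 21940·478.41 + 14263·629.16 + 10257·582.90 + 4562·468.20 + 21166·610.45 = 10496315.4 + 8973709.08 + 5978805.3 + 2135928.4 + 12920784.7 = 40505542.88.
Divide by N: 40505542.88 / 72188 = 561.1119... → 561.11.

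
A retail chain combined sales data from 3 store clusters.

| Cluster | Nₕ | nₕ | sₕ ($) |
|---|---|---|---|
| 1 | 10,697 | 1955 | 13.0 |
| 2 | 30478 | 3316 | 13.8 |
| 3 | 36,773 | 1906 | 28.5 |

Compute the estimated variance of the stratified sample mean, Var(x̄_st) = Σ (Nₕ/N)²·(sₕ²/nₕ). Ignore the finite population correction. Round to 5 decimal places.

0.10525

N = 77948; Wₕ = Nₕ/N.
cluster 1: (10697/77948)²·13.0²/1955 = 0.00162800
cluster 2: (30478/77948)²·13.8²/3316 = 0.00878024
cluster 3: (36773/77948)²·28.5²/1906 = 0.09484512
Sum = 0.10525336 → 0.10525.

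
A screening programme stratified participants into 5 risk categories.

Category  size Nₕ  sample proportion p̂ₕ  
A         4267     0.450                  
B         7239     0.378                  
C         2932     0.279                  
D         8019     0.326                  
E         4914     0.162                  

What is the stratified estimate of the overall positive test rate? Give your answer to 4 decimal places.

Wₕ = Nₕ/N with N = 27371: 0.1559, 0.2645, 0.1071, 0.2930, 0.1795.
p̂_st = 0.1559·0.450 + 0.2645·0.378 + 0.1071·0.279 + 0.2930·0.326 + 0.1795·0.162 ≈ 0.324606... → 0.3246.

0.3246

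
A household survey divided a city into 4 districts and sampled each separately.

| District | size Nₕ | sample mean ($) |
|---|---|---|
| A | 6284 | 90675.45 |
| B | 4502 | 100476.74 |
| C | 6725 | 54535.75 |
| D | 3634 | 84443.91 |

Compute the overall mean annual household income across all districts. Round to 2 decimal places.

N = 6284 + 4502 + 6725 + 3634 = 21145.
The stratified mean weights each stratum mean by its population share Nₕ/N.
Σ Nₕx̄ₕ = 6284·90675.45 + 4502·100476.74 + 6725·54535.75 + 3634·84443.91 = 569804527.8 + 452346283.48 + 366752918.75 + 306869168.94 = 1695772898.97.
Divide by N: 1695772898.97 / 21145 = 80197.3468... → 80197.35.

80197.35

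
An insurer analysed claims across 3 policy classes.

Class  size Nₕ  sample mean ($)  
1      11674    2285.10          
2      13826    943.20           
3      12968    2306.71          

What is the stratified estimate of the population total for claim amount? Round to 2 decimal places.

69630355.88

1: 11674·2285.10 = 26676257.4
2: 13826·943.20 = 13040683.2
3: 12968·2306.71 = 29913415.28
τ̂ = Σ Nₕx̄ₕ = 69630355.88.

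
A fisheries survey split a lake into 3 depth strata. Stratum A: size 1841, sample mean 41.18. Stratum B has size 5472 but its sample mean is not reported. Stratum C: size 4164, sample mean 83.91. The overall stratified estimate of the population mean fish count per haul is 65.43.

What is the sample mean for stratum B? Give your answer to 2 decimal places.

Σ Nₕx̄ₕ = N·μ, so 5472·x̄_B = 11477·65.43 − (1841·41.18 + 4164·83.91).
= 750940.11 − 425213.62 = 325726.49.
x̄_B = 325726.49 / 5472 = 59.5260... → 59.53.

59.53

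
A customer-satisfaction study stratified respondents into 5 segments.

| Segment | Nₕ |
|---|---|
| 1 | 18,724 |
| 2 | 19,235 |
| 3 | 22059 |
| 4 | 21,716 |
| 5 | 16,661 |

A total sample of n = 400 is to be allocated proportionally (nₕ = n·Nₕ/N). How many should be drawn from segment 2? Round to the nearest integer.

78

N = 18724 + 19235 + 22059 + 21716 + 16661 = 98395.
n_2 = 400·19235/98395 = 78.195... → 78.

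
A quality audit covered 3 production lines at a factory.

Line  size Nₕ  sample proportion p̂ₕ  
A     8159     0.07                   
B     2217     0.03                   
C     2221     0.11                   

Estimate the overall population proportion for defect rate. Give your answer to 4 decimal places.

Wₕ = Nₕ/N with N = 12597: 0.6477, 0.1760, 0.1763.
p̂_st = 0.6477·0.07 + 0.1760·0.03 + 0.1763·0.11 ≈ 0.070013... → 0.0700.

0.0700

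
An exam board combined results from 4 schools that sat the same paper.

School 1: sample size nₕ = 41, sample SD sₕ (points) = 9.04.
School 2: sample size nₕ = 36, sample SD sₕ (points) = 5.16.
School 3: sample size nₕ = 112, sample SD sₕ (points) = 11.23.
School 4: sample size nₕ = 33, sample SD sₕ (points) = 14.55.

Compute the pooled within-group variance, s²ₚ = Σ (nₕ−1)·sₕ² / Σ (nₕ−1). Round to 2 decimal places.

114.56

1: (41−1)·9.04² = 40·81.7216 = 3268.864
2: (36−1)·5.16² = 35·26.6256 = 931.896
3: (112−1)·11.23² = 111·126.1129 = 13998.5319
4: (33−1)·14.55² = 32·211.7025 = 6774.48
Numerator = 24973.7719; denominator = Σ(nₕ−1) = 218.
s²ₚ = 24973.7719/218 = 114.5586... → 114.56.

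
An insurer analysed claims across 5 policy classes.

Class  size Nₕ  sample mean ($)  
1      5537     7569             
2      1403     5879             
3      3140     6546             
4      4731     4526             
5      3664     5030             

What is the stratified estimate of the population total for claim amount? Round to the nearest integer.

110554656

Population total = Σ Nₕ·x̄ₕ (each stratum's size times its mean).
5537·7569 + 1403·5879 + 3140·6546 + 4731·4526 + 3664·5030 = 41909553 + 8248237 + 20554440 + 21412506 + 18429920 = 110554656.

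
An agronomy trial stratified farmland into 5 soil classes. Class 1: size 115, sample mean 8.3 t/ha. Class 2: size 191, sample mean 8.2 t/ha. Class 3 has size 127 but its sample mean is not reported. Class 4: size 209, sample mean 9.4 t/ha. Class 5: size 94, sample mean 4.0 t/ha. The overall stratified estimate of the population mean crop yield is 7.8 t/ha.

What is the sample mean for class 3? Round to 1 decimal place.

6.9

N = 115 + 191 + 127 + 209 + 94 = 736.
Overall total = μ·N = 7.8·736 = 5740.8.
Subtract the known strata: 115·8.3 + 191·8.2 + 209·9.4 + 94·4.0 = 4861.3.
Remaining total for class 3: 5740.8 − 4861.3 = 879.5.
Divide by its size: 879.5 / 127 = 6.925... → 6.9.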